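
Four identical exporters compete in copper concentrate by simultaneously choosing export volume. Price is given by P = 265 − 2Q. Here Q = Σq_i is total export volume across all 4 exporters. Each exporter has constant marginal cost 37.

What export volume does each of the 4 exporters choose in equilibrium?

22.8

A representative exporter's profit is π_i = q_i(265 − 2Q) − 37q_i, with Q = q_i + Σ_{j≠i} q_j.
First-order condition: 228 − 4q_i − 2Σ_{j≠i} q_j = 0.
With identical exporters, set every q_j = q: then 228 − 4q − 6q = 0, i.e. q = 228/10 = 22.8.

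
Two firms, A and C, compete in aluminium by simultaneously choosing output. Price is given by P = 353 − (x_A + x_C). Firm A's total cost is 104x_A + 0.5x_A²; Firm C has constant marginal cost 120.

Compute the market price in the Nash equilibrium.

210

Firm A's profit: π = x_A(353 − (x_A + x_C)) − 104x_A − 0.5x_A².
∂π/∂x_A = 249 − 3x_A − x_C = 0, so x_A = 83 − (1/3)x_C.
For C: ∂π/∂x_C = 233 − 2x_C − x_A = 0 ⇒ x_C = 116.5 − 0.5x_A.
Substituting the second reaction function into the first: x_A = 83 − (1/3)(116.5 − 0.5x_A), which gives (5/6)x_A = 265/6 ⇒ x_A = 53.
Then x_C = 116.5 − 0.5·53 = 90.
Equilibrium price: P = 353 − 143 = 210.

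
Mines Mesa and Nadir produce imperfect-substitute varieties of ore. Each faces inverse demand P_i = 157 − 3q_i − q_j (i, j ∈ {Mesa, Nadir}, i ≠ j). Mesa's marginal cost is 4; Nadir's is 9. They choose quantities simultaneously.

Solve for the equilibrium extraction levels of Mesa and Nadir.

Mine Mesa's profit: π = q_{Mesa}(157 − 3q_{Mesa} − q_{Nadir}) − 4q_{Mesa}.
∂π/∂q_{Mesa} = 153 − 6q_{Mesa} − q_{Nadir} = 0 ⇒ q_{Mesa} = 25.5 − (1/6)q_{Nadir}.
Similarly q_{Nadir} = 74/3 − (1/6)q_{Mesa}.
Plugging q_{Nadir} into Mesa's best response: q_{Mesa} = 25.5 − (1/6)(74/3 − (1/6)q_{Mesa}) ⇒ (35/36)q_{Mesa} = 385/18, so q_{Mesa} = 22.
Then q_{Nadir} = 74/3 − (1/6)·22 = 21.

22, 21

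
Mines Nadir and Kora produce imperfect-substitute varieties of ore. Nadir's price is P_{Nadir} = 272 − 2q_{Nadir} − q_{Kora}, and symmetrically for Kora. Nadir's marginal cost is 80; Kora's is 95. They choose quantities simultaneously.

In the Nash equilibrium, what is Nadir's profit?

Mine Nadir's profit: π = q_{Nadir}(272 − 2q_{Nadir} − q_{Kora}) − 80q_{Nadir}.
∂π/∂q_{Nadir} = 192 − 4q_{Nadir} − q_{Kora} = 0 ⇒ q_{Nadir} = 48 − 0.25q_{Kora}.
Similarly q_{Kora} = 44.25 − 0.25q_{Nadir}.
Plugging q_{Kora} into Nadir's best response: q_{Nadir} = 48 − 0.25(44.25 − 0.25q_{Nadir}) ⇒ 0.9375q_{Nadir} = 36.9375, so q_{Nadir} = 39.4.
Then q_{Kora} = 44.25 − 0.25·39.4 = 34.4.
P_{Nadir} = 272 − 2·39.4 − 34.4 = 158.8.
Profit = (158.8 − 80)·39.4 = 3104.72.

3104.72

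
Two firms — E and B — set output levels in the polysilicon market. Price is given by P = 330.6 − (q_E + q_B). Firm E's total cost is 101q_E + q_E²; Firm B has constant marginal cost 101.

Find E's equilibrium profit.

Firm E's profit: π = q_E(330.6 − (q_E + q_B)) − 101q_E − q_E².
∂π/∂q_E = 229.6 − 4q_E − q_B = 0, so q_E = 57.4 − 0.25q_B.
For B: ∂π/∂q_B = 229.6 − 2q_B − q_E = 0 ⇒ q_B = 114.8 − 0.5q_E.
Solving the two reaction functions simultaneously: (1 − (−0.25)(−0.5))q_E = 57.4 − 0.25·114.8, so 0.875q_E = 28.7 and q_E = 32.8.
Then q_B = 114.8 − 0.5·32.8 = 98.4.
Price P = 330.6 − 131.2 = 199.4.
E's profit: (199.4 − 101)·32.8 − (32.8)² = 2151.68.

2151.68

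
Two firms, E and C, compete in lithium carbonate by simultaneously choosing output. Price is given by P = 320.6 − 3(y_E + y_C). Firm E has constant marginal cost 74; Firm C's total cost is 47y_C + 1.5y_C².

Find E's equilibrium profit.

Firm E's profit: π = y_E(320.6 − 3(y_E + y_C)) − 74y_E.
∂π/∂y_E = 246.6 − 6y_E − 3y_C = 0, so y_E = 41.1 − 0.5y_C.
For C: ∂π/∂y_C = 273.6 − 9y_C − 3y_E = 0 ⇒ y_C = 30.4 − (1/3)y_E.
Solving the two reaction functions simultaneously: (1 − (−0.5)(−1/3))y_E = 41.1 − 0.5·30.4, so (5/6)y_E = 25.9 and y_E = 31.08.
Then y_C = 30.4 − (1/3)·31.08 = 20.04.
Price P = 320.6 − 3·51.12 = 167.24.
E's profit: (167.24 − 74)·31.08 = 2897.8992.

2897.8992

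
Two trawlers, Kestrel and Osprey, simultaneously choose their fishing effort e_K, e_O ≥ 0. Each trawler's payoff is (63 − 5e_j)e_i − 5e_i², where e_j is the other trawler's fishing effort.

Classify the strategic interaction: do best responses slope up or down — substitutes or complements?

strategic substitutes

Kestrel's payoff is (63 − 5e_O)e_K − 5e_K².
∂π/∂e_K = 63 − 5e_O − 10e_K = 0, so e_K = 6.3 − 0.5e_O.
The best-response slope de_K/de_O = −0.5 < 0: the reaction function is downward-sloping, so the choices are strategic substitutes.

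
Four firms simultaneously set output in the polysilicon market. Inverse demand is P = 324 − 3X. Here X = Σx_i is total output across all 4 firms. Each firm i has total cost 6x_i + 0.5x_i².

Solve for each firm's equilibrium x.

19.875

A representative firm's profit is π_i = x_i(324 − 3X) − 6x_i − 0.5x_i², with X = x_i + Σ_{j≠i} x_j.
First-order condition: 318 − 7x_i − 3Σ_{j≠i} x_j = 0.
Imposing symmetry (x_j = x for all j) turns Σ_{j≠i} x_j into 3x, so 318 = 16x and x = 19.875.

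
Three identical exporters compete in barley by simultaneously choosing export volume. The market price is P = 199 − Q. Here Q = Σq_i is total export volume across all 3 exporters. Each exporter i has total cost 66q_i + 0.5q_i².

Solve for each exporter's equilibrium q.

26.6

A representative exporter's profit is π_i = q_i(199 − Q) − 66q_i − 0.5q_i², with Q = q_i + Σ_{j≠i} q_j.
First-order condition: 133 − 3q_i − Σ_{j≠i} q_j = 0.
With identical exporters, set every q_j = q: then 133 − 3q − 2q = 0, i.e. q = 133/5 = 26.6.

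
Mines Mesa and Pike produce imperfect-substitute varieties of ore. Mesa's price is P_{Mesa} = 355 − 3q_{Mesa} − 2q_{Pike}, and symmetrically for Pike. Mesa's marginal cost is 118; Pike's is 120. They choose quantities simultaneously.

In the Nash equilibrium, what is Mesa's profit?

2655.1875

Mine Mesa's profit: π = q_{Mesa}(355 − 3q_{Mesa} − 2q_{Pike}) − 118q_{Mesa}.
∂π/∂q_{Mesa} = 237 − 6q_{Mesa} − 2q_{Pike} = 0 ⇒ q_{Mesa} = 39.5 − (1/3)q_{Pike}.
Similarly q_{Pike} = 235/6 − (1/3)q_{Mesa}.
Plugging q_{Pike} into Mesa's best response: q_{Mesa} = 39.5 − (1/3)(235/6 − (1/3)q_{Mesa}) ⇒ (8/9)q_{Mesa} = 238/9, so q_{Mesa} = 29.75.
Then q_{Pike} = 235/6 − (1/3)·29.75 = 29.25.
P_{Mesa} = 355 − 3·29.75 − 2·29.25 = 207.25.
Profit = (207.25 − 118)·29.75 = 2655.1875.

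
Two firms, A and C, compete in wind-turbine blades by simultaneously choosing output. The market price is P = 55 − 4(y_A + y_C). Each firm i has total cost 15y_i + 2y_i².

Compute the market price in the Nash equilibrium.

Firm A's profit: π = y_A(55 − 4(y_A + y_C)) − 15y_A − 2y_A².
∂π/∂y_A = 40 − 12y_A − 4y_C = 0, so y_A = 10/3 − (1/3)y_C.
Setting y_A = y_C in the reaction function: y_A = 10/3 − (1/3)y_A, so y_A = (10/3) / (4/3) = 2.5.
Equilibrium price: P = 55 − 4·5 = 35.

35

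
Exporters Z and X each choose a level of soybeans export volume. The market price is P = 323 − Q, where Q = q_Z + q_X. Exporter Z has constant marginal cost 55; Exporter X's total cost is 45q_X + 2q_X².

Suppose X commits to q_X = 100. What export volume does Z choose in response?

Exporter Z's profit: π = q_Z(323 − (q_Z + q_X)) − 55q_Z.
∂π/∂q_Z = 268 − 2q_Z − q_X = 0, so q_Z = 134 − 0.5q_X.
At q_X = 100: q_Z = 134 − 0.5·100 = 84.

84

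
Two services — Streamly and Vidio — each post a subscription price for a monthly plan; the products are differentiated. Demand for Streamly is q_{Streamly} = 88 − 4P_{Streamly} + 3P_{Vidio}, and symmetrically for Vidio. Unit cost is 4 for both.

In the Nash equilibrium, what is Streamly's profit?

Streamly's profit: π = (P_{Streamly} − 4)(88 − 4P_{Streamly} + 3P_{Vidio}).
∂π/∂P_{Streamly} = 104 − 8P_{Streamly} + 3P_{Vidio} = 0 ⇒ P_{Streamly} = 13 + 0.375P_{Vidio}.
By symmetry P_{Vidio} = P_{Streamly}; substituting into the reaction function, 0.625P_{Streamly} = 13 and P_{Streamly} = 20.8.
q_{Streamly} = 88 − 4·20.8 + 3·20.8 = 67.2.
Profit = (20.8 − 4)·67.2 = 1128.96.

1128.96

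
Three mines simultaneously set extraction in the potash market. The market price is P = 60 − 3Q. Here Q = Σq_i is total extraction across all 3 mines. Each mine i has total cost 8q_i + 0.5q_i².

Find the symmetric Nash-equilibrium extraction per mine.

4

A representative mine's profit is π_i = q_i(60 − 3Q) − 8q_i − 0.5q_i², with Q = q_i + Σ_{j≠i} q_j.
First-order condition: 52 − 7q_i − 3Σ_{j≠i} q_j = 0.
In a symmetric equilibrium every mine chooses the same q, so Σ_{j≠i} q_j = 2q. The condition becomes 52 − 13q = 0, giving q = 52/13 = 4.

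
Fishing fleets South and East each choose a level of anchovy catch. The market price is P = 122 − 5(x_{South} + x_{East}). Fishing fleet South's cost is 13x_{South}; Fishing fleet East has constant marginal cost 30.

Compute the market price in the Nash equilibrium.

Fishing fleet South's profit: π = x_{South}(122 − 5(x_{South} + x_{East})) − 13x_{South}.
∂π/∂x_{South} = 109 − 10x_{South} − 5x_{East} = 0, so x_{South} = 10.9 − 0.5x_{East}.
By the same steps for East: x_{East} = 9.2 − 0.5x_{South}.
Plugging x_{East} into South's best response: x_{South} = 10.9 − 0.5(9.2 − 0.5x_{South}) ⇒ 0.75x_{South} = 6.3, so x_{South} = 8.4.
Then x_{East} = 9.2 − 0.5·8.4 = 5.
Equilibrium price: P = 122 − 5·13.4 = 55.

55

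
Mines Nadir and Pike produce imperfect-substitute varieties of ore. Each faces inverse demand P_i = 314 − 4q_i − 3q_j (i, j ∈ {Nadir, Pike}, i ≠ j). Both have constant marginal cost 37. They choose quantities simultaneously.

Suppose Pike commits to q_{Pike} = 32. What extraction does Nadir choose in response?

Mine Nadir's profit: π = q_{Nadir}(314 − 4q_{Nadir} − 3q_{Pike}) − 37q_{Nadir}.
∂π/∂q_{Nadir} = 277 − 8q_{Nadir} − 3q_{Pike} = 0 ⇒ q_{Nadir} = 34.625 − 0.375q_{Pike}.
At q_{Pike} = 32: q_{Nadir} = 34.625 − 0.375·32 = 22.625.

22.625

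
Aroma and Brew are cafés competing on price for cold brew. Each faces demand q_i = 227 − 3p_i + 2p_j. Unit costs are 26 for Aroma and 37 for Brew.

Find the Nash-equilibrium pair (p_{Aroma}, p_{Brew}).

78.3125, 82.4375

Aroma's profit: π = (p_{Aroma} − 26)(227 − 3p_{Aroma} + 2p_{Brew}).
∂π/∂p_{Aroma} = 305 − 6p_{Aroma} + 2p_{Brew} = 0 ⇒ p_{Aroma} = 305/6 + (1/3)p_{Brew}.
Similarly p_{Brew} = 169/3 + (1/3)p_{Aroma}.
Substituting the second reaction function into the first: p_{Aroma} = 305/6 + (1/3)(169/3 + (1/3)p_{Aroma}), which gives (8/9)p_{Aroma} = 1253/18 ⇒ p_{Aroma} = 78.3125.
Then p_{Brew} = 169/3 + (1/3)·78.3125 = 82.4375.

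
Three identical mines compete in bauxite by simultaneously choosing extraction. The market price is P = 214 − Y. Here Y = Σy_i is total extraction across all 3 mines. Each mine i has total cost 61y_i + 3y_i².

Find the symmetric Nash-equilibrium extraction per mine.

A representative mine's profit is π_i = y_i(214 − Y) − 61y_i − 3y_i², with Y = y_i + Σ_{j≠i} y_j.
First-order condition: 153 − 8y_i − Σ_{j≠i} y_j = 0.
In a symmetric equilibrium every mine chooses the same y, so Σ_{j≠i} y_j = 2y. The condition becomes 153 − 10y = 0, giving y = 153/10 = 15.3.

15.3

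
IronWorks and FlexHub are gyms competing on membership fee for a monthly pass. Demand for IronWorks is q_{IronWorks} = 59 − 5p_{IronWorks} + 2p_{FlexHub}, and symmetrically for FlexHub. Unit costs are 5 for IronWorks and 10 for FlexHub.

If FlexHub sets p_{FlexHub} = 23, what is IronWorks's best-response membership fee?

IronWorks's profit: π = (p_{IronWorks} − 5)(59 − 5p_{IronWorks} + 2p_{FlexHub}).
∂π/∂p_{IronWorks} = 84 − 10p_{IronWorks} + 2p_{FlexHub} = 0 ⇒ p_{IronWorks} = 8.4 + 0.2p_{FlexHub}.
At p_{FlexHub} = 23: p_{IronWorks} = 8.4 + 0.2·23 = 13.

13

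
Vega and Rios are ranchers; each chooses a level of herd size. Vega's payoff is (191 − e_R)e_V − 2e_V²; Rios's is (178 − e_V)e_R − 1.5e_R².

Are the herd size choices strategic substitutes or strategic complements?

Expanding Vega's payoff: 191e_V − e_Re_V − 2e_V².
∂π/∂e_V = 191 − e_R − 4e_V = 0, so e_V = 47.75 − 0.25e_R.
The best-response slope de_V/de_R = −0.25 < 0: the reaction function is downward-sloping, so the choices are strategic substitutes.

strategic substitutes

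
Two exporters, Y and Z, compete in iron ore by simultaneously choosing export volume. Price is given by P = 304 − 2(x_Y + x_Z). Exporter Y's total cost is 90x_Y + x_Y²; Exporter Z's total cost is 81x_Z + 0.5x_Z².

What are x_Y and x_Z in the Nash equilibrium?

Exporter Y's profit: π = x_Y(304 − 2(x_Y + x_Z)) − 90x_Y − x_Y².
∂π/∂x_Y = 214 − 6x_Y − 2x_Z = 0, so x_Y = 107/3 − (1/3)x_Z.
For Z: ∂π/∂x_Z = 223 − 5x_Z − 2x_Y = 0 ⇒ x_Z = 44.6 − 0.4x_Y.
Substituting the second reaction function into the first: x_Y = 107/3 − (1/3)(44.6 − 0.4x_Y), which gives (13/15)x_Y = 20.8 ⇒ x_Y = 24.
Then x_Z = 44.6 − 0.4·24 = 35.

24, 35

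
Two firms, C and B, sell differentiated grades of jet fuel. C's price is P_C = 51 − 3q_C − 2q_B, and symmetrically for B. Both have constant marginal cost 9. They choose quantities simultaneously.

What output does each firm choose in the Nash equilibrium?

5.25

Firm C's profit: π = q_C(51 − 3q_C − 2q_B) − 9q_C.
∂π/∂q_C = 42 − 6q_C − 2q_B = 0 ⇒ q_C = 7 − (1/3)q_B.
The game is symmetric, so in equilibrium q_B = q_C: the reaction function gives (4/3)q_C = 7, hence q_C = 5.25.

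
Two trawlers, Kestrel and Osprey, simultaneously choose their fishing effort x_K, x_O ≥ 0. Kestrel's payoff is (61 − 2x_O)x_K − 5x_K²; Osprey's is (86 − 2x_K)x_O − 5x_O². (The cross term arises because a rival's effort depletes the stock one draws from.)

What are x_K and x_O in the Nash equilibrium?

Expanding Kestrel's payoff: 61x_K − 2x_Ox_K − 5x_K².
∂π/∂x_K = 61 − 2x_O − 10x_K = 0, so x_K = 6.1 − 0.2x_O.
Likewise for Osprey: x_O = 8.6 − 0.2x_K.
Plugging x_O into Kestrel's best response: x_K = 6.1 − 0.2(8.6 − 0.2x_K) ⇒ 0.96x_K = 4.38, so x_K = 4.5625.
Then x_O = 8.6 − 0.2·4.5625 = 7.6875.

4.5625, 7.6875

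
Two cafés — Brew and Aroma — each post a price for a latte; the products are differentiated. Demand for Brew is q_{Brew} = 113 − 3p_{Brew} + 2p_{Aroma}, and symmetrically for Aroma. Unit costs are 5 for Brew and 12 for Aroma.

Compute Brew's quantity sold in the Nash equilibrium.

Brew's profit: π = (p_{Brew} − 5)(113 − 3p_{Brew} + 2p_{Aroma}).
∂π/∂p_{Brew} = 128 − 6p_{Brew} + 2p_{Aroma} = 0 ⇒ p_{Brew} = 64/3 + (1/3)p_{Aroma}.
Similarly p_{Aroma} = 149/6 + (1/3)p_{Brew}.
Plugging p_{Aroma} into Brew's best response: p_{Brew} = 64/3 + (1/3)(149/6 + (1/3)p_{Brew}) ⇒ (8/9)p_{Brew} = 533/18, so p_{Brew} = 33.3125.
Then p_{Aroma} = 149/6 + (1/3)·33.3125 = 35.9375.
q_{Brew} = 113 − 3·33.3125 + 2·35.9375 = 84.9375.

84.9375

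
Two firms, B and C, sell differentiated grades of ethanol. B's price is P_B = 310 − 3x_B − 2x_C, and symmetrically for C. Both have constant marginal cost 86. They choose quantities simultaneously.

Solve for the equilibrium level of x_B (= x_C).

28

Firm B's profit: π = x_B(310 − 3x_B − 2x_C) − 86x_B.
∂π/∂x_B = 224 − 6x_B − 2x_C = 0 ⇒ x_B = 112/3 − (1/3)x_C.
Setting x_B = x_C in the reaction function: x_B = 112/3 − (1/3)x_B, so x_B = (112/3) / (4/3) = 28.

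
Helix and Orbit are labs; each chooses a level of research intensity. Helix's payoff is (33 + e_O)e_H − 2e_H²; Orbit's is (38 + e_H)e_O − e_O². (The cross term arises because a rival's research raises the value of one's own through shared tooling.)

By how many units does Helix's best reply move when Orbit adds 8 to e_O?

2

Expanding Helix's payoff: 33e_H + e_Oe_H − 2e_H².
∂π/∂e_H = 33 + e_O − 4e_H = 0, so e_H = 8.25 + 0.25e_O.
The reaction-function slope is 0.25, so an 8-unit rise in e_O moves e_H by 0.25 × 8 = 2. Helix's best response rises — the actions are strategic complements.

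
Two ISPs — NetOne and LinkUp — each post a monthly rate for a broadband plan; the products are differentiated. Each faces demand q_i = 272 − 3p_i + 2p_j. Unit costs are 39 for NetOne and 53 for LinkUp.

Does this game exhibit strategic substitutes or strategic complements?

strategic complements

NetOne's profit: π = (p_{NetOne} − 39)(272 − 3p_{NetOne} + 2p_{LinkUp}).
∂π/∂p_{NetOne} = 389 − 6p_{NetOne} + 2p_{LinkUp} = 0 ⇒ p_{NetOne} = 389/6 + (1/3)p_{LinkUp}.
The best-response slope dp_{NetOne}/dp_{LinkUp} = 1/3 > 0: the reaction function is upward-sloping, so the choices are strategic complements.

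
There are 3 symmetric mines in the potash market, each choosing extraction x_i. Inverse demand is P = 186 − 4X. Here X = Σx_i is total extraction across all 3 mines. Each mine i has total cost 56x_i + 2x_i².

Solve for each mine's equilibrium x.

A representative mine's profit is π_i = x_i(186 − 4X) − 56x_i − 2x_i², with X = x_i + Σ_{j≠i} x_j.
First-order condition: 130 − 12x_i − 4Σ_{j≠i} x_j = 0.
Imposing symmetry (x_j = x for all j) turns Σ_{j≠i} x_j into 2x, so 130 = 20x and x = 6.5.

6.5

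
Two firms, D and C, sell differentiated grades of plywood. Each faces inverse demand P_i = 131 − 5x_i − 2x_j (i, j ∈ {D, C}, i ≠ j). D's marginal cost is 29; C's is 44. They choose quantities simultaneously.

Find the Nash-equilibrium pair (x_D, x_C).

8.8125, 6.9375

Firm D's profit: π = x_D(131 − 5x_D − 2x_C) − 29x_D.
∂π/∂x_D = 102 − 10x_D − 2x_C = 0 ⇒ x_D = 10.2 − 0.2x_C.
Similarly x_C = 8.7 − 0.2x_D.
Solving the two reaction functions simultaneously: (1 − (−0.2)(−0.2))x_D = 10.2 − 0.2·8.7, so 0.96x_D = 8.46 and x_D = 8.8125.
Then x_C = 8.7 − 0.2·8.8125 = 6.9375.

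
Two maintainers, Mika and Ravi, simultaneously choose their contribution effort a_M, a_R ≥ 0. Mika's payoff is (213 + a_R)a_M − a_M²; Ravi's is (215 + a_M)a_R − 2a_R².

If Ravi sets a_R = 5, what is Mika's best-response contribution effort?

109

Expanding Mika's payoff: 213a_M + a_Ra_M − a_M².
∂π/∂a_M = 213 + a_R − 2a_M = 0, so a_M = 106.5 + 0.5a_R.
At a_R = 5: a_M = 106.5 + 0.5·5 = 109.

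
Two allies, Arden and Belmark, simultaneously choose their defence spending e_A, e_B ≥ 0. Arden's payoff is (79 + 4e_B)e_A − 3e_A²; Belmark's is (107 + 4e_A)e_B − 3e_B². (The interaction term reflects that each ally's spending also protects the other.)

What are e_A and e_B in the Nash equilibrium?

45.1, 47.9

Expanding Arden's payoff: 79e_A + 4e_Be_A − 3e_A².
∂π/∂e_A = 79 + 4e_B − 6e_A = 0, so e_A = 79/6 + (2/3)e_B.
Likewise for Belmark: e_B = 107/6 + (2/3)e_A.
Substituting the second reaction function into the first: e_A = 79/6 + (2/3)(107/6 + (2/3)e_A), which gives (5/9)e_A = 451/18 ⇒ e_A = 45.1.
Then e_B = 107/6 + (2/3)·45.1 = 47.9.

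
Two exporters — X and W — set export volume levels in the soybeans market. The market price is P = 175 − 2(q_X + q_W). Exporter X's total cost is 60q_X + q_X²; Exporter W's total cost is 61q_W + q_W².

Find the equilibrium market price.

Exporter X's profit: π = q_X(175 − 2(q_X + q_W)) − 60q_X − q_X².
∂π/∂q_X = 115 − 6q_X − 2q_W = 0, so q_X = 115/6 − (1/3)q_W.
By the same steps for W: q_W = 19 − (1/3)q_X.
Solving the two reaction functions simultaneously: (1 − (−1/3)(−1/3))q_X = 115/6 − (1/3)·19, so (8/9)q_X = 77/6 and q_X = 14.4375.
Then q_W = 19 − (1/3)·14.4375 = 14.1875.
Equilibrium price: P = 175 − 2·28.625 = 117.75.

117.75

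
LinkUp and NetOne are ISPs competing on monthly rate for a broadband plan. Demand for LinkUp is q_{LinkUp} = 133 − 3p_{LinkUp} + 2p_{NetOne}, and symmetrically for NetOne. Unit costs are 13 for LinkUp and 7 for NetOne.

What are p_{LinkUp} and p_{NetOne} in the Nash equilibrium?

LinkUp's profit: π = (p_{LinkUp} − 13)(133 − 3p_{LinkUp} + 2p_{NetOne}).
∂π/∂p_{LinkUp} = 172 − 6p_{LinkUp} + 2p_{NetOne} = 0 ⇒ p_{LinkUp} = 86/3 + (1/3)p_{NetOne}.
Similarly p_{NetOne} = 77/3 + (1/3)p_{LinkUp}.
Solving the two reaction functions simultaneously: (1 − (1/3)(1/3))p_{LinkUp} = 86/3 + (1/3)·(77/3), so (8/9)p_{LinkUp} = 335/9 and p_{LinkUp} = 41.875.
Then p_{NetOne} = 77/3 + (1/3)·41.875 = 39.625.

41.875, 39.625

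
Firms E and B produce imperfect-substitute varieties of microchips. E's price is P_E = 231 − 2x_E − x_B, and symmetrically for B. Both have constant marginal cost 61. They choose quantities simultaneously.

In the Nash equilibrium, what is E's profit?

Firm E's profit: π = x_E(231 − 2x_E − x_B) − 61x_E.
∂π/∂x_E = 170 − 4x_E − x_B = 0 ⇒ x_E = 42.5 − 0.25x_B.
The game is symmetric, so in equilibrium x_B = x_E: the reaction function gives 1.25x_E = 42.5, hence x_E = 34.
P_E = 231 − 2·34 − 34 = 129.
Profit = (129 − 61)·34 = 2312.

2312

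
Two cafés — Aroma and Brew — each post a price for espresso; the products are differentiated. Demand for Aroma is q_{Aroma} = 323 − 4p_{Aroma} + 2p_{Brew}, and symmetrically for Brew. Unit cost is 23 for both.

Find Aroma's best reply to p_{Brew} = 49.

64.125

Aroma's profit: π = (p_{Aroma} − 23)(323 − 4p_{Aroma} + 2p_{Brew}).
∂π/∂p_{Aroma} = 415 − 8p_{Aroma} + 2p_{Brew} = 0 ⇒ p_{Aroma} = 51.875 + 0.25p_{Brew}.
At p_{Brew} = 49: p_{Aroma} = 51.875 + 0.25·49 = 64.125.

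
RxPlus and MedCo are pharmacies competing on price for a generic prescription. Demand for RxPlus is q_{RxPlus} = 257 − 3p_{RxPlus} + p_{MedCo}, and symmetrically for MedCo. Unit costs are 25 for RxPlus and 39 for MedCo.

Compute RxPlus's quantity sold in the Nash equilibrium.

RxPlus's profit: π = (p_{RxPlus} − 25)(257 − 3p_{RxPlus} + p_{MedCo}).
∂π/∂p_{RxPlus} = 332 − 6p_{RxPlus} + p_{MedCo} = 0 ⇒ p_{RxPlus} = 166/3 + (1/6)p_{MedCo}.
Similarly p_{MedCo} = 187/3 + (1/6)p_{RxPlus}.
Substituting the second reaction function into the first: p_{RxPlus} = 166/3 + (1/6)(187/3 + (1/6)p_{RxPlus}), which gives (35/36)p_{RxPlus} = 1183/18 ⇒ p_{RxPlus} = 67.6.
Then p_{MedCo} = 187/3 + (1/6)·67.6 = 73.6.
q_{RxPlus} = 257 − 3·67.6 + 73.6 = 127.8.

127.8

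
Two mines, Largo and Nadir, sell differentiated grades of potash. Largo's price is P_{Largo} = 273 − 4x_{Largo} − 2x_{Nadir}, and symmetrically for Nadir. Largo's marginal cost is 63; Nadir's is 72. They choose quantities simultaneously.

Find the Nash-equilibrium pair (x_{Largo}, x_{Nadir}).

Mine Largo's profit: π = x_{Largo}(273 − 4x_{Largo} − 2x_{Nadir}) − 63x_{Largo}.
∂π/∂x_{Largo} = 210 − 8x_{Largo} − 2x_{Nadir} = 0 ⇒ x_{Largo} = 26.25 − 0.25x_{Nadir}.
Similarly x_{Nadir} = 25.125 − 0.25x_{Largo}.
Substituting the second reaction function into the first: x_{Largo} = 26.25 − 0.25(25.125 − 0.25x_{Largo}), which gives 0.9375x_{Largo} = 639/32 ⇒ x_{Largo} = 21.3.
Then x_{Nadir} = 25.125 − 0.25·21.3 = 19.8.

21.3, 19.8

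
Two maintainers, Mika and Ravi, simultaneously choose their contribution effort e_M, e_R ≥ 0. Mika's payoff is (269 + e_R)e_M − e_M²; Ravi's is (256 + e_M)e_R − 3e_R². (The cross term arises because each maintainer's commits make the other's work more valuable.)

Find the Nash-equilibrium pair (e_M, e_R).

Expanding Mika's payoff: 269e_M + e_Re_M − e_M².
∂π/∂e_M = 269 + e_R − 2e_M = 0, so e_M = 134.5 + 0.5e_R.
Likewise for Ravi: e_R = 128/3 + (1/6)e_M.
Plugging e_R into Mika's best response: e_M = 134.5 + 0.5(128/3 + (1/6)e_M) ⇒ (11/12)e_M = 935/6, so e_M = 170.
Then e_R = 128/3 + (1/6)·170 = 71.

170, 71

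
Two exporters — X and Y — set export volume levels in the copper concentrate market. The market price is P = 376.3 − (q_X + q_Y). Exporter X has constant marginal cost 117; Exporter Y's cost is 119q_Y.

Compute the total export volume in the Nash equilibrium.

172.2

Exporter X's profit: π = q_X(376.3 − (q_X + q_Y)) − 117q_X.
∂π/∂q_X = 259.3 − 2q_X − q_Y = 0, so q_X = 129.65 − 0.5q_Y.
By the same steps for Y: q_Y = 128.65 − 0.5q_X.
Substituting the second reaction function into the first: q_X = 129.65 − 0.5(128.65 − 0.5q_X), which gives 0.75q_X = 65.325 ⇒ q_X = 87.1.
Then q_Y = 128.65 − 0.5·87.1 = 85.1.
Total export volume: 87.1 + 85.1 = 172.2.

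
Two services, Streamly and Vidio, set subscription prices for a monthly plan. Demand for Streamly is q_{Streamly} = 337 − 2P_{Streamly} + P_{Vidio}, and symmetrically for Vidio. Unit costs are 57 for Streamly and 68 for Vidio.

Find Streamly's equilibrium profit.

Streamly's profit: π = (P_{Streamly} − 57)(337 − 2P_{Streamly} + P_{Vidio}).
∂π/∂P_{Streamly} = 451 − 4P_{Streamly} + P_{Vidio} = 0 ⇒ P_{Streamly} = 112.75 + 0.25P_{Vidio}.
Similarly P_{Vidio} = 118.25 + 0.25P_{Streamly}.
Plugging P_{Vidio} into Streamly's best response: P_{Streamly} = 112.75 + 0.25(118.25 + 0.25P_{Streamly}) ⇒ 0.9375P_{Streamly} = 142.3125, so P_{Streamly} = 151.8.
Then P_{Vidio} = 118.25 + 0.25·151.8 = 156.2.
q_{Streamly} = 337 − 2·151.8 + 156.2 = 189.6.
Profit = (151.8 − 57)·189.6 = 17974.08.

17974.08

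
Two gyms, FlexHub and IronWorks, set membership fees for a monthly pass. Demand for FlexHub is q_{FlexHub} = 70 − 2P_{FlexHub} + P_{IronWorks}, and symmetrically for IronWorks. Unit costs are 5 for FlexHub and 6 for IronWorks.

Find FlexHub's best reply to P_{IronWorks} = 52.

FlexHub's profit: π = (P_{FlexHub} − 5)(70 − 2P_{FlexHub} + P_{IronWorks}).
∂π/∂P_{FlexHub} = 80 − 4P_{FlexHub} + P_{IronWorks} = 0 ⇒ P_{FlexHub} = 20 + 0.25P_{IronWorks}.
At P_{IronWorks} = 52: P_{FlexHub} = 20 + 0.25·52 = 33.

33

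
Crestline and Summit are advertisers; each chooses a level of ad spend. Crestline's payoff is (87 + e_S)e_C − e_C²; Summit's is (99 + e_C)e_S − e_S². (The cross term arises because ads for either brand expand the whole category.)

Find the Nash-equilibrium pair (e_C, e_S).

91, 95

Expanding Crestline's payoff: 87e_C + e_Se_C − e_C².
∂π/∂e_C = 87 + e_S − 2e_C = 0, so e_C = 43.5 + 0.5e_S.
Likewise for Summit: e_S = 49.5 + 0.5e_C.
Solving the two reaction functions simultaneously: (1 − (0.5)(0.5))e_C = 43.5 + 0.5·49.5, so 0.75e_C = 68.25 and e_C = 91.
Then e_S = 49.5 + 0.5·91 = 95.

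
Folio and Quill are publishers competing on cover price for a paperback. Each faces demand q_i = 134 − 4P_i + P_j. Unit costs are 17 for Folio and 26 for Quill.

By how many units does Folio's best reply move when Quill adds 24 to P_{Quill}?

3

Folio's profit: π = (P_{Folio} − 17)(134 − 4P_{Folio} + P_{Quill}).
∂π/∂P_{Folio} = 202 − 8P_{Folio} + P_{Quill} = 0 ⇒ P_{Folio} = 25.25 + 0.125P_{Quill}.
The reaction-function slope is 0.125, so a 24-unit rise in P_{Quill} moves P_{Folio} by 0.125 × 24 = 3. Folio's best response rises — the actions are strategic complements.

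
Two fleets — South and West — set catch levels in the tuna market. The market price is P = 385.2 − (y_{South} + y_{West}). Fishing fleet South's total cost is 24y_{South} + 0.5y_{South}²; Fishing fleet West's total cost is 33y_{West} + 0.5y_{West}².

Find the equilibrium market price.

206.85

Fishing fleet South's profit: π = y_{South}(385.2 − (y_{South} + y_{West})) − 24y_{South} − 0.5y_{South}².
∂π/∂y_{South} = 361.2 − 3y_{South} − y_{West} = 0, so y_{South} = 120.4 − (1/3)y_{West}.
By the same steps for West: y_{West} = 117.4 − (1/3)y_{South}.
Substituting the second reaction function into the first: y_{South} = 120.4 − (1/3)(117.4 − (1/3)y_{South}), which gives (8/9)y_{South} = 1219/15 ⇒ y_{South} = 91.425.
Then y_{West} = 117.4 − (1/3)·91.425 = 86.925.
Equilibrium price: P = 385.2 − 178.35 = 206.85.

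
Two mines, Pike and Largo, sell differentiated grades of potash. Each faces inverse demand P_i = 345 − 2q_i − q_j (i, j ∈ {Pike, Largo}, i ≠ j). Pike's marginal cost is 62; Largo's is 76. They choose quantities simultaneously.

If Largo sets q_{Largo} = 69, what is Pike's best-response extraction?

53.5

Mine Pike's profit: π = q_{Pike}(345 − 2q_{Pike} − q_{Largo}) − 62q_{Pike}.
∂π/∂q_{Pike} = 283 − 4q_{Pike} − q_{Largo} = 0 ⇒ q_{Pike} = 70.75 − 0.25q_{Largo}.
At q_{Largo} = 69: q_{Pike} = 70.75 − 0.25·69 = 53.5.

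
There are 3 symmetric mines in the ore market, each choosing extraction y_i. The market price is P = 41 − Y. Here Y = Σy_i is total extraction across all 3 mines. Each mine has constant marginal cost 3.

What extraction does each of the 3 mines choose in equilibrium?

9.5

A representative mine's profit is π_i = y_i(41 − Y) − 3y_i, with Y = y_i + Σ_{j≠i} y_j.
First-order condition: 38 − 2y_i − Σ_{j≠i} y_j = 0.
In a symmetric equilibrium every mine chooses the same y, so Σ_{j≠i} y_j = 2y. The condition becomes 38 − 4y = 0, giving y = 38/4 = 9.5.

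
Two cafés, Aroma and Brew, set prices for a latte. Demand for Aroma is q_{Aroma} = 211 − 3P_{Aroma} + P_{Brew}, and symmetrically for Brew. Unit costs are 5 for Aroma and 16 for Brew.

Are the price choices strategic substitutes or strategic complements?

Aroma's profit: π = (P_{Aroma} − 5)(211 − 3P_{Aroma} + P_{Brew}).
∂π/∂P_{Aroma} = 226 − 6P_{Aroma} + P_{Brew} = 0 ⇒ P_{Aroma} = 113/3 + (1/6)P_{Brew}.
The best-response slope dP_{Aroma}/dP_{Brew} = 1/6 > 0: the reaction function is upward-sloping, so the choices are strategic complements.

strategic complements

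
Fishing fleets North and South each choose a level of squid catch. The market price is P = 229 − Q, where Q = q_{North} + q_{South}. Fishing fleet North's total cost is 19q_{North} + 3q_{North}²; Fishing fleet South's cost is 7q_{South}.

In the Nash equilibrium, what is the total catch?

Fishing fleet North's profit: π = q_{North}(229 − (q_{North} + q_{South})) − 19q_{North} − 3q_{North}².
∂π/∂q_{North} = 210 − 8q_{North} − q_{South} = 0, so q_{North} = 26.25 − 0.125q_{South}.
For South: ∂π/∂q_{South} = 222 − 2q_{South} − q_{North} = 0 ⇒ q_{South} = 111 − 0.5q_{North}.
Plugging q_{South} into North's best response: q_{North} = 26.25 − 0.125(111 − 0.5q_{North}) ⇒ 0.9375q_{North} = 12.375, so q_{North} = 13.2.
Then q_{South} = 111 − 0.5·13.2 = 104.4.
Total catch: 13.2 + 104.4 = 117.6.

117.6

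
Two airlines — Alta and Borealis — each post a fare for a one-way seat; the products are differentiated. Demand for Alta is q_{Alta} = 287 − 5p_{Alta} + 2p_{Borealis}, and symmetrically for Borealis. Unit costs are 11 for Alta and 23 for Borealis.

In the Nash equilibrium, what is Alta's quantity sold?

165

Alta's profit: π = (p_{Alta} − 11)(287 − 5p_{Alta} + 2p_{Borealis}).
∂π/∂p_{Alta} = 342 − 10p_{Alta} + 2p_{Borealis} = 0 ⇒ p_{Alta} = 34.2 + 0.2p_{Borealis}.
Similarly p_{Borealis} = 40.2 + 0.2p_{Alta}.
Substituting the second reaction function into the first: p_{Alta} = 34.2 + 0.2(40.2 + 0.2p_{Alta}), which gives 0.96p_{Alta} = 42.24 ⇒ p_{Alta} = 44.
Then p_{Borealis} = 40.2 + 0.2·44 = 49.
q_{Alta} = 287 − 5·44 + 2·49 = 165.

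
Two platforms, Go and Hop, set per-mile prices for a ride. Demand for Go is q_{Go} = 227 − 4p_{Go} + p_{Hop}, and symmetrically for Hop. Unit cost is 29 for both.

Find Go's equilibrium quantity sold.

Go's profit: π = (p_{Go} − 29)(227 − 4p_{Go} + p_{Hop}).
∂π/∂p_{Go} = 343 − 8p_{Go} + p_{Hop} = 0 ⇒ p_{Go} = 42.875 + 0.125p_{Hop}.
The game is symmetric, so in equilibrium p_{Hop} = p_{Go}: the reaction function gives 0.875p_{Go} = 42.875, hence p_{Go} = 49.
q_{Go} = 227 − 4·49 + 49 = 80.

80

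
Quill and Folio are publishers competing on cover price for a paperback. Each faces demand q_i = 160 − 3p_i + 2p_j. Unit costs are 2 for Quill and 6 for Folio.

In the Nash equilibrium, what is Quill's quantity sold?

Quill's profit: π = (p_{Quill} − 2)(160 − 3p_{Quill} + 2p_{Folio}).
∂π/∂p_{Quill} = 166 − 6p_{Quill} + 2p_{Folio} = 0 ⇒ p_{Quill} = 83/3 + (1/3)p_{Folio}.
Similarly p_{Folio} = 89/3 + (1/3)p_{Quill}.
Plugging p_{Folio} into Quill's best response: p_{Quill} = 83/3 + (1/3)(89/3 + (1/3)p_{Quill}) ⇒ (8/9)p_{Quill} = 338/9, so p_{Quill} = 42.25.
Then p_{Folio} = 89/3 + (1/3)·42.25 = 43.75.
q_{Quill} = 160 − 3·42.25 + 2·43.75 = 120.75.

120.75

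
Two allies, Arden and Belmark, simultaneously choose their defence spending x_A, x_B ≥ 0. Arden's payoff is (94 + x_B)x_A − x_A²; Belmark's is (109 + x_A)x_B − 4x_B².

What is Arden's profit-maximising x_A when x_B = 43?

68.5

Expanding Arden's payoff: 94x_A + x_Bx_A − x_A².
∂π/∂x_A = 94 + x_B − 2x_A = 0, so x_A = 47 + 0.5x_B.
At x_B = 43: x_A = 47 + 0.5·43 = 68.5.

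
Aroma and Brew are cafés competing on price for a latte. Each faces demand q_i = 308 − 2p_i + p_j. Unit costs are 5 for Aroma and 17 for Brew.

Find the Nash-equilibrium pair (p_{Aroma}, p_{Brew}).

Aroma's profit: π = (p_{Aroma} − 5)(308 − 2p_{Aroma} + p_{Brew}).
∂π/∂p_{Aroma} = 318 − 4p_{Aroma} + p_{Brew} = 0 ⇒ p_{Aroma} = 79.5 + 0.25p_{Brew}.
Similarly p_{Brew} = 85.5 + 0.25p_{Aroma}.
Plugging p_{Brew} into Aroma's best response: p_{Aroma} = 79.5 + 0.25(85.5 + 0.25p_{Aroma}) ⇒ 0.9375p_{Aroma} = 100.875, so p_{Aroma} = 107.6.
Then p_{Brew} = 85.5 + 0.25·107.6 = 112.4.

107.6, 112.4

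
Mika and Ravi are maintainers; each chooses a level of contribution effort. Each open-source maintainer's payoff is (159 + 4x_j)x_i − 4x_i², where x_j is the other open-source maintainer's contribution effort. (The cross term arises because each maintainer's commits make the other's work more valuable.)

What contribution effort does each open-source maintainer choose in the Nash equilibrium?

Mika's payoff is (159 + 4x_R)x_M − 4x_M².
∂π/∂x_M = 159 + 4x_R − 8x_M = 0, so x_M = 19.875 + 0.5x_R.
By symmetry x_R = x_M; substituting into the reaction function, 0.5x_M = 19.875 and x_M = 39.75.

39.75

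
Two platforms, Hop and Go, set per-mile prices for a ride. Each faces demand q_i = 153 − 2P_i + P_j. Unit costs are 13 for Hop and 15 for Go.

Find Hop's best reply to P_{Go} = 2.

Hop's profit: π = (P_{Hop} − 13)(153 − 2P_{Hop} + P_{Go}).
∂π/∂P_{Hop} = 179 − 4P_{Hop} + P_{Go} = 0 ⇒ P_{Hop} = 44.75 + 0.25P_{Go}.
At P_{Go} = 2: P_{Hop} = 44.75 + 0.25·2 = 45.25.

45.25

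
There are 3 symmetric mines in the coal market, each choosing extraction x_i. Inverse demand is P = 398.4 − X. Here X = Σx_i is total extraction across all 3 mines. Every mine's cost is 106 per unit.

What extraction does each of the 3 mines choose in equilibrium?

73.1

A representative mine's profit is π_i = x_i(398.4 − X) − 106x_i, with X = x_i + Σ_{j≠i} x_j.
First-order condition: 292.4 − 2x_i − Σ_{j≠i} x_j = 0.
With identical mines, set every x_j = x: then 292.4 − 2x − 2x = 0, i.e. x = 292.4/4 = 73.1.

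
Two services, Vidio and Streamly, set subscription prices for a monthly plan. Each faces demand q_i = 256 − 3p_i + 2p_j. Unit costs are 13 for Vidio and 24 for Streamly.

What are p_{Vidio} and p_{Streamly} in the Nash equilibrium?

Vidio's profit: π = (p_{Vidio} − 13)(256 − 3p_{Vidio} + 2p_{Streamly}).
∂π/∂p_{Vidio} = 295 − 6p_{Vidio} + 2p_{Streamly} = 0 ⇒ p_{Vidio} = 295/6 + (1/3)p_{Streamly}.
Similarly p_{Streamly} = 164/3 + (1/3)p_{Vidio}.
Plugging p_{Streamly} into Vidio's best response: p_{Vidio} = 295/6 + (1/3)(164/3 + (1/3)p_{Vidio}) ⇒ (8/9)p_{Vidio} = 1213/18, so p_{Vidio} = 75.8125.
Then p_{Streamly} = 164/3 + (1/3)·75.8125 = 79.9375.

75.8125, 79.9375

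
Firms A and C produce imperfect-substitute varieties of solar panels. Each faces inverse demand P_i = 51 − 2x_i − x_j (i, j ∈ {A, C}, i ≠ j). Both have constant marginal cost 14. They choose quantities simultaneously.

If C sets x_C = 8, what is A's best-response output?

7.25

Firm A's profit: π = x_A(51 − 2x_A − x_C) − 14x_A.
∂π/∂x_A = 37 − 4x_A − x_C = 0 ⇒ x_A = 9.25 − 0.25x_C.
At x_C = 8: x_A = 9.25 − 0.25·8 = 7.25.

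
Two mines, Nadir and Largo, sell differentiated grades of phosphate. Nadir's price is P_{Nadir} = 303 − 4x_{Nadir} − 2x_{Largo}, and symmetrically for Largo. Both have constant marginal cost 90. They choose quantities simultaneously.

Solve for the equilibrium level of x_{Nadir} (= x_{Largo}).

21.3

Mine Nadir's profit: π = x_{Nadir}(303 − 4x_{Nadir} − 2x_{Largo}) − 90x_{Nadir}.
∂π/∂x_{Nadir} = 213 − 8x_{Nadir} − 2x_{Largo} = 0 ⇒ x_{Nadir} = 26.625 − 0.25x_{Largo}.
Setting x_{Nadir} = x_{Largo} in the reaction function: x_{Nadir} = 26.625 − 0.25x_{Nadir}, so x_{Nadir} = 26.625 / 1.25 = 21.3.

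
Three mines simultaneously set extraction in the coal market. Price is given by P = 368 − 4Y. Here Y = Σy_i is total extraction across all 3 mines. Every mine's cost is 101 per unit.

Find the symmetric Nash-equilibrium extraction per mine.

16.6875

A representative mine's profit is π_i = y_i(368 − 4Y) − 101y_i, with Y = y_i + Σ_{j≠i} y_j.
First-order condition: 267 − 8y_i − 4Σ_{j≠i} y_j = 0.
In a symmetric equilibrium every mine chooses the same y, so Σ_{j≠i} y_j = 2y. The condition becomes 267 − 16y = 0, giving y = 267/16 = 16.6875.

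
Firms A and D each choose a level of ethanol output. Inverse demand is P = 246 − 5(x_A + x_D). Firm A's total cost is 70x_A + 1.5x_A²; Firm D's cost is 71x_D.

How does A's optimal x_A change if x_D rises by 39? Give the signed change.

Firm A's profit: π = x_A(246 − 5(x_A + x_D)) − 70x_A − 1.5x_A².
∂π/∂x_A = 176 − 13x_A − 5x_D = 0, so x_A = 176/13 − (5/13)x_D.
The reaction-function slope is −5/13, so a 39-unit rise in x_D moves x_A by −5/13 × 39 = −15. A's best response falls — the actions are strategic substitutes.

-15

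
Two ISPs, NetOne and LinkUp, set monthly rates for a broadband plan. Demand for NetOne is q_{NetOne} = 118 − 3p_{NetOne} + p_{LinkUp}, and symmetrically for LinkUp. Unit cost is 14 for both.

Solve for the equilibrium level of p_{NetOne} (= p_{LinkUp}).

32

NetOne's profit: π = (p_{NetOne} − 14)(118 − 3p_{NetOne} + p_{LinkUp}).
∂π/∂p_{NetOne} = 160 − 6p_{NetOne} + p_{LinkUp} = 0 ⇒ p_{NetOne} = 80/3 + (1/6)p_{LinkUp}.
The game is symmetric, so in equilibrium p_{LinkUp} = p_{NetOne}: the reaction function gives (5/6)p_{NetOne} = 80/3, hence p_{NetOne} = 32.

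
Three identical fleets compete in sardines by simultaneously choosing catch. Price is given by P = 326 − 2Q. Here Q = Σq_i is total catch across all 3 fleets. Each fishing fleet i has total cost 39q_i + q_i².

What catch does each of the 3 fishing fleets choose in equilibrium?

28.7

A representative fishing fleet's profit is π_i = q_i(326 − 2Q) − 39q_i − q_i², with Q = q_i + Σ_{j≠i} q_j.
First-order condition: 287 − 6q_i − 2Σ_{j≠i} q_j = 0.
Imposing symmetry (q_j = q for all j) turns Σ_{j≠i} q_j into 2q, so 287 = 10q and q = 28.7.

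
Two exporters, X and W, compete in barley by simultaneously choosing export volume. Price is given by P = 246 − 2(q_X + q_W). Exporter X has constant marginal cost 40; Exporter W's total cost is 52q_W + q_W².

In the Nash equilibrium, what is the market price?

124.8

Exporter X's profit: π = q_X(246 − 2(q_X + q_W)) − 40q_X.
∂π/∂q_X = 206 − 4q_X − 2q_W = 0, so q_X = 51.5 − 0.5q_W.
For W: ∂π/∂q_W = 194 − 6q_W − 2q_X = 0 ⇒ q_W = 97/3 − (1/3)q_X.
Substituting the second reaction function into the first: q_X = 51.5 − 0.5(97/3 − (1/3)q_X), which gives (5/6)q_X = 106/3 ⇒ q_X = 42.4.
Then q_W = 97/3 − (1/3)·42.4 = 18.2.
Equilibrium price: P = 246 − 2·60.6 = 124.8.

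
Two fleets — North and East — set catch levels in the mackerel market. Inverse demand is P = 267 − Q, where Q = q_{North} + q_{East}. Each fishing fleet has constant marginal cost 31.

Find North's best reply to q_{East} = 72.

Fishing fleet North's profit: π = q_{North}(267 − (q_{North} + q_{East})) − 31q_{North}.
∂π/∂q_{North} = 236 − 2q_{North} − q_{East} = 0, so q_{North} = 118 − 0.5q_{East}.
At q_{East} = 72: q_{North} = 118 − 0.5·72 = 82.

82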